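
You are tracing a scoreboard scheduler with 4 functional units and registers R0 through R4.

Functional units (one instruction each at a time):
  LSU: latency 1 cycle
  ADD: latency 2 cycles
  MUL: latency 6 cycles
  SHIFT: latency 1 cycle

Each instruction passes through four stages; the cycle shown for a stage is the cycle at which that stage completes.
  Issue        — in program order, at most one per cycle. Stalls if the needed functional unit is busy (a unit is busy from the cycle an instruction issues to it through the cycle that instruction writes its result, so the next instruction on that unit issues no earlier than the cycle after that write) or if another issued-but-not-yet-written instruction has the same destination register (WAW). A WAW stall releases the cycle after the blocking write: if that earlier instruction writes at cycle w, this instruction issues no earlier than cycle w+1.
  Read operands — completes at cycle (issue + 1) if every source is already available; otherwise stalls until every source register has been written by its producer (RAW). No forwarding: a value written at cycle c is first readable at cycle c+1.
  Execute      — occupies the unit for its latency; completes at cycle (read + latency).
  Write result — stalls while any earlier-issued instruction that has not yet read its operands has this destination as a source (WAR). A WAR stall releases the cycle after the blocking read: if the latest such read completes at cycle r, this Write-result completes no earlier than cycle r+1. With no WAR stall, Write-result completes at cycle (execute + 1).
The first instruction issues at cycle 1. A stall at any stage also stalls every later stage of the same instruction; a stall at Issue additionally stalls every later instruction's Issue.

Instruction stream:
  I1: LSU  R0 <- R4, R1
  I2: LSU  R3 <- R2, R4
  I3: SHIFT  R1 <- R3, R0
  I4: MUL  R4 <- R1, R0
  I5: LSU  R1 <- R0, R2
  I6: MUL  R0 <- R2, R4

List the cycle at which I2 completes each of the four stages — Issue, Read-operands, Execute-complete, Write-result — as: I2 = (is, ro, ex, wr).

t=1  I1→LSU
t=2  I1 RO
t=3  I1 EX
t=4  I1 WR R0
t=5  I2→LSU
t=6  I2 RO; I3→SHIFT
t=7  I2 EX; I4→MUL
t=8  I2 WR R3
t=9  I3 RO
t=10  I3 EX
t=11  I3 WR R1
t=12  I4 RO; I5→LSU
t=13  I5 RO
t=14  I5 EX
t=15  I5 WR R1
t=18  I4 EX
t=19  I4 WR R4
t=20  I6→MUL
t=21  I6 RO
t=27  I6 EX
t=28  I6 WR R0

I2 = (5, 6, 7, 8)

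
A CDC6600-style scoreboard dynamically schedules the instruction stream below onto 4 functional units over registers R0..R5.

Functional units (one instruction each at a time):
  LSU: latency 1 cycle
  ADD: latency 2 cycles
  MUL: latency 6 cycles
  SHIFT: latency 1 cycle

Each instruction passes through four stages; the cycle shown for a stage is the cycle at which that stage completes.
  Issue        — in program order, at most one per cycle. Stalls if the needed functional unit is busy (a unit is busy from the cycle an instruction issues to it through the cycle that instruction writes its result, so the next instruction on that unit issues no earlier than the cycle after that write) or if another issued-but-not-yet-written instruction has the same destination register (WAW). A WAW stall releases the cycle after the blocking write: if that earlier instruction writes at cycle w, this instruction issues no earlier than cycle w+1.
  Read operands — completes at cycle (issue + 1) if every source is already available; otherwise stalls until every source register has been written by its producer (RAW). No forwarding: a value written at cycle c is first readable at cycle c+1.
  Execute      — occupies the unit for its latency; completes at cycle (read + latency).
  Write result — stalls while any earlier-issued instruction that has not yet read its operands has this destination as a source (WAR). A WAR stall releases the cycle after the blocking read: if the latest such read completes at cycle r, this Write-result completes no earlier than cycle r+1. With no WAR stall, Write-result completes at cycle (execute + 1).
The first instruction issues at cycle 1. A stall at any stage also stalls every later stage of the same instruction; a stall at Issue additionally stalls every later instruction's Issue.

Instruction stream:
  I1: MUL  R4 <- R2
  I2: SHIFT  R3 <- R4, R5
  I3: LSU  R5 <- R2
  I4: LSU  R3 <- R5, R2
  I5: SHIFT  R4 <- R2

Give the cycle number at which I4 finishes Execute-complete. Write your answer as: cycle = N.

cycle 1: I1 dispatched to MUL
cycle 2: I1 operands ready · I2 dispatched to SHIFT
cycle 3: I3 dispatched to LSU
cycle 4: I3 operands ready
cycle 5: I3 complete
cycle 8: I1 complete
cycle 9: R4←I1
cycle 10: I2 operands ready
cycle 11: I2 complete · R5←I3
cycle 12: R3←I2
cycle 13: I4 dispatched to LSU
cycle 14: I4 operands ready · I5 dispatched to SHIFT
cycle 15: I4 complete · I5 operands ready
cycle 16: R3←I4 · I5 complete
cycle 17: R4←I5

cycle = 15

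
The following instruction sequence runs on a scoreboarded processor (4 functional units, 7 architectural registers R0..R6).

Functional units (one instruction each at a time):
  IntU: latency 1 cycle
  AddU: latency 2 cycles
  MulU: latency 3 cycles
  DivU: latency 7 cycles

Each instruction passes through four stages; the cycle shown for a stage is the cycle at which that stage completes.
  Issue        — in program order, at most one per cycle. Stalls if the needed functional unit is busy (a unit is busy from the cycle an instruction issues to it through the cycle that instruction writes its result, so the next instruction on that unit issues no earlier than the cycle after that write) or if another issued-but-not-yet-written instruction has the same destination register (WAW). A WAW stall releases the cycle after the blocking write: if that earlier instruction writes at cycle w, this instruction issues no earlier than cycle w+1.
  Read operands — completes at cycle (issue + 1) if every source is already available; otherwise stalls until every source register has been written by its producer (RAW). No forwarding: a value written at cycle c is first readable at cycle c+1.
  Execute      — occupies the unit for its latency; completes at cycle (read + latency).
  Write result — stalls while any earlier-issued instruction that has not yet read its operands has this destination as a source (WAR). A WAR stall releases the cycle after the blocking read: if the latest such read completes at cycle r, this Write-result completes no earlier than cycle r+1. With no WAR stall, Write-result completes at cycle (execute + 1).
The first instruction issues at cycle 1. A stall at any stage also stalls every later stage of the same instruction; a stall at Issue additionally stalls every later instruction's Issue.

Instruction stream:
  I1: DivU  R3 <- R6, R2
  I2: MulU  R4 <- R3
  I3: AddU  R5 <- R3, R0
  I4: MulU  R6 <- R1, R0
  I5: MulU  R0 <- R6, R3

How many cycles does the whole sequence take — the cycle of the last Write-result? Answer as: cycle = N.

cycle = 27

I1: IS=1 RO=2 EX=9 WR=10
I2: IS=2 RO=11 EX=14 WR=15  [RAW R3: wait I1 write@10]
I3: IS=3 RO=11 EX=13 WR=14  [RAW R3: wait I1 write@10]
I4: IS=16 RO=17 EX=20 WR=21  [struct: MulU busy until I2 writes@15]
I5: IS=22 RO=23 EX=26 WR=27  [struct: MulU busy until I4 writes@21]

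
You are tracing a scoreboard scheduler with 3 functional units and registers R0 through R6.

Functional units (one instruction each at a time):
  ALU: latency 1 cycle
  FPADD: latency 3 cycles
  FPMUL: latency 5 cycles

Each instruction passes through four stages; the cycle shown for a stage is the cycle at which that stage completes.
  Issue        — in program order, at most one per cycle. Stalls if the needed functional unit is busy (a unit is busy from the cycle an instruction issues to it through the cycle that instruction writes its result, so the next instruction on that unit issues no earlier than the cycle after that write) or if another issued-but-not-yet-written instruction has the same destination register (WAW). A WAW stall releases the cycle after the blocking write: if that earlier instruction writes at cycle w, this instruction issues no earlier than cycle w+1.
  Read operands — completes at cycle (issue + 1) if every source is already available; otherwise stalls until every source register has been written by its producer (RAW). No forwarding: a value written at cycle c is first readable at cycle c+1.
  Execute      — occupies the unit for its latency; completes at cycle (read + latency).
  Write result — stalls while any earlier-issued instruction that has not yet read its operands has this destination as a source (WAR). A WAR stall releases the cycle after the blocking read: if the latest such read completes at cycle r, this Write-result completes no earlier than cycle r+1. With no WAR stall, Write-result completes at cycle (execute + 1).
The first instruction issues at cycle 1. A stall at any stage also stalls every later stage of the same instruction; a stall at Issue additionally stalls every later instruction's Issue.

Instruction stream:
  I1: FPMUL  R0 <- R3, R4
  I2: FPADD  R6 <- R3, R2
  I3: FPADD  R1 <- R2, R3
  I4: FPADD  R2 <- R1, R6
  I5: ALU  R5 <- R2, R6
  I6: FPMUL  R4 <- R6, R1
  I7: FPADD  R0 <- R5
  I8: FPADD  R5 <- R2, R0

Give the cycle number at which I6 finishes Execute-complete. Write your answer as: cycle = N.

c1: issue I1 (FPMUL)
c2: I1 read-ops · issue I2 (FPADD)
c3: I2 read-ops
c6: I2 finished on FPADD
c7: I1 finished on FPMUL · I2→R6
c8: I1→R0 · issue I3 (FPADD)
c9: I3 read-ops
c12: I3 finished on FPADD
c13: I3→R1
c14: issue I4 (FPADD)
c15: I4 read-ops · issue I5 (ALU)
c16: issue I6 (FPMUL)
c17: I6 read-ops
c18: I4 finished on FPADD
c19: I4→R2
c20: I5 read-ops · issue I7 (FPADD)
c21: I5 finished on ALU
c22: I5→R5 · I6 finished on FPMUL
c23: I6→R4 · I7 read-ops
c26: I7 finished on FPADD
c27: I7→R0
c28: issue I8 (FPADD)
c29: I8 read-ops
c32: I8 finished on FPADD
c33: I8→R5

cycle = 22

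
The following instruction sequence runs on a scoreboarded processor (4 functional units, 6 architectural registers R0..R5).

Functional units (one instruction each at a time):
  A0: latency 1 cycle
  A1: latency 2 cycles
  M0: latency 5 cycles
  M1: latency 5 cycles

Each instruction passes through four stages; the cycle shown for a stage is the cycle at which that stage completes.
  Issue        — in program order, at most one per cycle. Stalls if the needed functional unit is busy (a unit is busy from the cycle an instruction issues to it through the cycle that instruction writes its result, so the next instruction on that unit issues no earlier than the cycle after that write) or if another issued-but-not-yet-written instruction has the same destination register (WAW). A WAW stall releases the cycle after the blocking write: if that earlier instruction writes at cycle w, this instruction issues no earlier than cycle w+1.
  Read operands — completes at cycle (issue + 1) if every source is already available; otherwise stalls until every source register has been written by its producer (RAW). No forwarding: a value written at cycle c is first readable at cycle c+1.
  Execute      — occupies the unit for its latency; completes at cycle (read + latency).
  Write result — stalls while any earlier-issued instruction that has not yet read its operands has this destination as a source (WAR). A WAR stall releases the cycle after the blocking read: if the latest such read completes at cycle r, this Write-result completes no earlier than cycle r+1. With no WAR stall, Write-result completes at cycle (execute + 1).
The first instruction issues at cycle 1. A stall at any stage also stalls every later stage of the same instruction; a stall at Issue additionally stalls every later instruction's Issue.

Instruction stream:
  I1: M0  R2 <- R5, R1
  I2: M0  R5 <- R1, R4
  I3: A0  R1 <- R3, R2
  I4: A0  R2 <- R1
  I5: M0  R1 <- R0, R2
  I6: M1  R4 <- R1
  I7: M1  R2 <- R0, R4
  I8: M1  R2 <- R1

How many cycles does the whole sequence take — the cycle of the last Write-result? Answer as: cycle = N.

I1: IS=1 RO=2 EX=7 WR=8
I2: IS=9 RO=10 EX=15 WR=16  [struct: M0 busy until I1 writes@8]
I3: IS=10 RO=11 EX=12 WR=13
I4: IS=14 RO=15 EX=16 WR=17  [struct: A0 busy until I3 writes@13]
I5: IS=17 RO=18 EX=23 WR=24  [struct: M0 busy until I2 writes@16]
I6: IS=18 RO=25 EX=30 WR=31  [RAW R1: wait I5 write@24]
I7: IS=32 RO=33 EX=38 WR=39  [struct: M1 busy until I6 writes@31]
I8: IS=40 RO=41 EX=46 WR=47  [struct: M1 busy until I7 writes@39]

cycle = 47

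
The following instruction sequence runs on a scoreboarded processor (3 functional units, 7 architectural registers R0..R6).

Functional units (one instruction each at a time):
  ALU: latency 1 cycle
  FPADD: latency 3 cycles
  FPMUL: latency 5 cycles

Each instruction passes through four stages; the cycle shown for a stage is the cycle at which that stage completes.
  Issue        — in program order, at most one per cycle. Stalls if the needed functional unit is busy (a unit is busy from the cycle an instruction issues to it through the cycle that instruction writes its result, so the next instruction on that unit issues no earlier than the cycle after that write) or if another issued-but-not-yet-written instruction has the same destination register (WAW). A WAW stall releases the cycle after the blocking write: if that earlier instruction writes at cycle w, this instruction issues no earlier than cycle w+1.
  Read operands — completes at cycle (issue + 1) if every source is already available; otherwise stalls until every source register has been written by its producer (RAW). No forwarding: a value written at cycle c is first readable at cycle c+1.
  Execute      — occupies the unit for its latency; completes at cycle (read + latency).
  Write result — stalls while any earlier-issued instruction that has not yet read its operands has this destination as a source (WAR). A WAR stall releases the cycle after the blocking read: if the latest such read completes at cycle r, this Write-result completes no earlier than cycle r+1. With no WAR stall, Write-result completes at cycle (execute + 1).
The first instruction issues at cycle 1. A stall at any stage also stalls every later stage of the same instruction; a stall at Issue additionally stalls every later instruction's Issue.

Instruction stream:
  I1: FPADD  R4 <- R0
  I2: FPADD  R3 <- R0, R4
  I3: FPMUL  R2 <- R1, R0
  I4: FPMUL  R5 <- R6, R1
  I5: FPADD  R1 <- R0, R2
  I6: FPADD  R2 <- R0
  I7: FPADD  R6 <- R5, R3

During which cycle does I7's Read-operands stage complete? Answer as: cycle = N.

c1: I1 issues→FPADD
c2: I1 reads
c5: I1 exec-done
c6: I1 writes R4
c7: I2 issues→FPADD
c8: I2 reads; I3 issues→FPMUL
c9: I3 reads
c11: I2 exec-done
c12: I2 writes R3
c14: I3 exec-done
c15: I3 writes R2
c16: I4 issues→FPMUL
c17: I4 reads; I5 issues→FPADD
c18: I5 reads
c21: I5 exec-done
c22: I4 exec-done; I5 writes R1
c23: I4 writes R5; I6 issues→FPADD
c24: I6 reads
c27: I6 exec-done
c28: I6 writes R2
c29: I7 issues→FPADD
c30: I7 reads
c33: I7 exec-done
c34: I7 writes R6

cycle = 30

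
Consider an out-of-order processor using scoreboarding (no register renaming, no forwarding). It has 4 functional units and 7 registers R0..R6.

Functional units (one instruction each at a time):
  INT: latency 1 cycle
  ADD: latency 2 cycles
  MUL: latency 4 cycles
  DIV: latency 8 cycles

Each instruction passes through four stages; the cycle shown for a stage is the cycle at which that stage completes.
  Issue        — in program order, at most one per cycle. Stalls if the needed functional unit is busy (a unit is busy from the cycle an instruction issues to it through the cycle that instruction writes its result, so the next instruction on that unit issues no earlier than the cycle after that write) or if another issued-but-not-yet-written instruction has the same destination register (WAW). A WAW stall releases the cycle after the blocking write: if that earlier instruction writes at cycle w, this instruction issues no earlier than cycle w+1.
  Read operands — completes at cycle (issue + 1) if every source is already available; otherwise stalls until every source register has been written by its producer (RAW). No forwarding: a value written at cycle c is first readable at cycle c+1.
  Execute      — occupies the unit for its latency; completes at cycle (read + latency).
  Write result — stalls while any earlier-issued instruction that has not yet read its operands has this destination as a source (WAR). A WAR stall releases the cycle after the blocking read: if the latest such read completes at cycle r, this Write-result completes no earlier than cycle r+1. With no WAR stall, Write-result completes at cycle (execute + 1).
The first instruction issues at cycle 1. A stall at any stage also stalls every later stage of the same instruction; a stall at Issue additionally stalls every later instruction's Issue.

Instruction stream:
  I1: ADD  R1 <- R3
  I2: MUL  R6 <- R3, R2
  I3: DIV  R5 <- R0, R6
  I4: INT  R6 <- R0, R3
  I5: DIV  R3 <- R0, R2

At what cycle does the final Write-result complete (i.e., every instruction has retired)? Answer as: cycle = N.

I1 -> (1, 2, 4, 5)
I2 -> (2, 3, 7, 8)
I3 -> (3, 9, 17, 18)  // RAW R6: wait I2 write@8
I4 -> (9, 10, 11, 12)  // WAW R6: wait I2 write@8
I5 -> (19, 20, 28, 29)  // struct: DIV busy until I3 writes@18

cycle = 29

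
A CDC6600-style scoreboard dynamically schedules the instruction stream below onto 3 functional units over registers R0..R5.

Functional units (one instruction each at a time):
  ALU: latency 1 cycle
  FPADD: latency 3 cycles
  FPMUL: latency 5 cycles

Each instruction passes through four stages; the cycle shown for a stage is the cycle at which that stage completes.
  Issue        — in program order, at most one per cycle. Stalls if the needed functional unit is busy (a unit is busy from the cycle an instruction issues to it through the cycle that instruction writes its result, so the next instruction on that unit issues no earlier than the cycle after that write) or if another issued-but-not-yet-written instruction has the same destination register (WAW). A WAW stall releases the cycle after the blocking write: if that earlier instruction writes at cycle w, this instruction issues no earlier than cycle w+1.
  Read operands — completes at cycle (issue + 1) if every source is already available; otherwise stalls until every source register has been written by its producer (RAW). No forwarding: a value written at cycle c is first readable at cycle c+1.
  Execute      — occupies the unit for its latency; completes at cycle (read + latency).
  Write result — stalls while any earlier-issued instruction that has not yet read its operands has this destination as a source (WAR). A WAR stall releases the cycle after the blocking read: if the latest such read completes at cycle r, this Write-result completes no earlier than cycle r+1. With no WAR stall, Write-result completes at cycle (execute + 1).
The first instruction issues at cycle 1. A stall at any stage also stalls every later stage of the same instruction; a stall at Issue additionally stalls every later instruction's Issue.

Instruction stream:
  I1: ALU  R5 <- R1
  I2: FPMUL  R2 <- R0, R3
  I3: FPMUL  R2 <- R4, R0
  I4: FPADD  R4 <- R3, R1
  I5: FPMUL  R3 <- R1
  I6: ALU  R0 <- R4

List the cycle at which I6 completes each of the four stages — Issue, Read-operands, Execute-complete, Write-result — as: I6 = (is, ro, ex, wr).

1) issue 1, read 2, done 3, write 4
2) issue 2, read 3, done 8, write 9
3) issue 10, read 11, done 16, write 17  <struct: FPMUL busy until I2 writes@9>
4) issue 11, read 12, done 15, write 16
5) issue 18, read 19, done 24, write 25  <struct: FPMUL busy until I3 writes@17>
6) issue 19, read 20, done 21, write 22

I6 = (19, 20, 21, 22)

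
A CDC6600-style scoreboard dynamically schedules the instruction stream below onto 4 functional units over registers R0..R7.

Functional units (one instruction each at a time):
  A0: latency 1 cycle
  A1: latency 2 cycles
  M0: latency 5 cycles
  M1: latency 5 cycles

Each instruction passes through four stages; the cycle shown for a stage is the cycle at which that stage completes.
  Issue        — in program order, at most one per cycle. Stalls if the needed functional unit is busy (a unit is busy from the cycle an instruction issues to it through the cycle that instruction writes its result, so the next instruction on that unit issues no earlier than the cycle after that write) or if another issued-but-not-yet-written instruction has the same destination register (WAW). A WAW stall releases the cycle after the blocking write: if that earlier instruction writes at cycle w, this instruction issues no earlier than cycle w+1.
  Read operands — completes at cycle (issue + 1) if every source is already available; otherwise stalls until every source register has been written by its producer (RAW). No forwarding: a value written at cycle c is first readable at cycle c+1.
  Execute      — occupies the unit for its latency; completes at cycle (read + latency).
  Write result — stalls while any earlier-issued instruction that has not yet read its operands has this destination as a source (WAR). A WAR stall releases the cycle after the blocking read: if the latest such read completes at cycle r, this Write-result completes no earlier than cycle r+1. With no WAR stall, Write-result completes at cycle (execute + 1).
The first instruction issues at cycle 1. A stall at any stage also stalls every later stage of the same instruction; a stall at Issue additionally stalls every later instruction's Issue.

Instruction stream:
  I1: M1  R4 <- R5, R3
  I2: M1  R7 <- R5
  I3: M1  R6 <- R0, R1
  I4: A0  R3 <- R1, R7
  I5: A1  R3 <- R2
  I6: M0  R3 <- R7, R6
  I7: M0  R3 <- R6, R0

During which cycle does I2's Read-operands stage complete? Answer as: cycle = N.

cycle = 10

1) issue 1, read 2, done 7, write 8
2) issue 9, read 10, done 15, write 16  <struct: M1 busy until I1 writes@8>
3) issue 17, read 18, done 23, write 24  <struct: M1 busy until I2 writes@16>
4) issue 18, read 19, done 20, write 21
5) issue 22, read 23, done 25, write 26  <WAW R3: wait I4 write@21>
6) issue 27, read 28, done 33, write 34  <WAW R3: wait I5 write@26>
7) issue 35, read 36, done 41, write 42  <struct: M0 busy until I6 writes@34>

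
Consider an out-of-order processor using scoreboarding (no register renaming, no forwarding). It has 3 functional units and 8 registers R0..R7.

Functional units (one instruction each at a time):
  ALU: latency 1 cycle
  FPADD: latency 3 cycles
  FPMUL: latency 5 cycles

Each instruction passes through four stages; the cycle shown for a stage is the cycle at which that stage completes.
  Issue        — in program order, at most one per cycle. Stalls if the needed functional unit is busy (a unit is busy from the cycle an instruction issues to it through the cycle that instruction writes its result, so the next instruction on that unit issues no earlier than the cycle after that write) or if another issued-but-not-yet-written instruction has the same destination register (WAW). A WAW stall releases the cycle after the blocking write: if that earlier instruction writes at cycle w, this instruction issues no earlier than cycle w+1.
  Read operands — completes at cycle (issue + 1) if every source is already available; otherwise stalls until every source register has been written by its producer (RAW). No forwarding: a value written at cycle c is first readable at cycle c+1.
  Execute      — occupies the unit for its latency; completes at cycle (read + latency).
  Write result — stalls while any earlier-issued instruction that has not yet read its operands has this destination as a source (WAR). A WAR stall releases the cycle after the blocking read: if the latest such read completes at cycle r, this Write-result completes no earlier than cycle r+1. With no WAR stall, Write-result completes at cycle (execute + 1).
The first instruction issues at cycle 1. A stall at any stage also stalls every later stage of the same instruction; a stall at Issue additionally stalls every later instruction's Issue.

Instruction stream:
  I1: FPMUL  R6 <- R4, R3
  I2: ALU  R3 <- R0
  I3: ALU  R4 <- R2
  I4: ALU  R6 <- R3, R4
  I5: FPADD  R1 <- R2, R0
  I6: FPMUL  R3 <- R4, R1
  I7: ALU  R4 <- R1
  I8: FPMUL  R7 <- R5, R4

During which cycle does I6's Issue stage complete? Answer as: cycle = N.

[I1] 1/2/7/8
[I2] 2/3/4/5
[I3] 6/7/8/9  (struct: ALU busy until I2 writes@5)
[I4] 10/11/12/13  (struct: ALU busy until I3 writes@9)
[I5] 11/12/15/16
[I6] 12/17/22/23  (RAW R1: wait I5 write@16)
[I7] 14/17/18/19  (struct: ALU busy until I4 writes@13; RAW R1: wait I5 write@16)
[I8] 24/25/30/31  (struct: FPMUL busy until I6 writes@23)

cycle = 12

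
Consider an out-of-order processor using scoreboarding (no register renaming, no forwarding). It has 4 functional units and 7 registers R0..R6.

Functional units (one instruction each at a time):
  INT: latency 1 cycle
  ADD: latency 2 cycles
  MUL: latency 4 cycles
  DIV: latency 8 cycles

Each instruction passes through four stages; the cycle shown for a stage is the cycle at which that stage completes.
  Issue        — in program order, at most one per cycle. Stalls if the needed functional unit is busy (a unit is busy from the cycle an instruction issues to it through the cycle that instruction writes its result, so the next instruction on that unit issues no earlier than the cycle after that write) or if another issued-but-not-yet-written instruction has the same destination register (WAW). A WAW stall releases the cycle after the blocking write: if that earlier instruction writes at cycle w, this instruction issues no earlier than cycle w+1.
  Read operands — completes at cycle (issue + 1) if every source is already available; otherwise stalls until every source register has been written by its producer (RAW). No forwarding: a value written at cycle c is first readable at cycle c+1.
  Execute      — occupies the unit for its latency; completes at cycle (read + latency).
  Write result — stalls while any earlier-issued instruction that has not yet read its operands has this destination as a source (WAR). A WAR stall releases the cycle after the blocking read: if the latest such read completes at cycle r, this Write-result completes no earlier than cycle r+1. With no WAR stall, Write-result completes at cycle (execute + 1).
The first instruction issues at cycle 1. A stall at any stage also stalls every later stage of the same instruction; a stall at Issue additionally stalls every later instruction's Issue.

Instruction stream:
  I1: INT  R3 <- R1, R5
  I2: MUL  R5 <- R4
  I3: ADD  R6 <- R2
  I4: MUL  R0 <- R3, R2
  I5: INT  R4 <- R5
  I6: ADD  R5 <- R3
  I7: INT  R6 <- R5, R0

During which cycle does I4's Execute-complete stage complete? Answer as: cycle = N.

cycle = 14

cycle 1: I1→INT
cycle 2: I1 RO · I2→MUL
cycle 3: I1 EX · I2 RO · I3→ADD
cycle 4: I1 WR R3 · I3 RO
cycle 6: I3 EX
cycle 7: I2 EX · I3 WR R6
cycle 8: I2 WR R5
cycle 9: I4→MUL
cycle 10: I4 RO · I5→INT
cycle 11: I5 RO · I6→ADD
cycle 12: I5 EX · I6 RO
cycle 13: I5 WR R4
cycle 14: I4 EX · I6 EX · I7→INT
cycle 15: I4 WR R0 · I6 WR R5
cycle 16: I7 RO
cycle 17: I7 EX
cycle 18: I7 WR R6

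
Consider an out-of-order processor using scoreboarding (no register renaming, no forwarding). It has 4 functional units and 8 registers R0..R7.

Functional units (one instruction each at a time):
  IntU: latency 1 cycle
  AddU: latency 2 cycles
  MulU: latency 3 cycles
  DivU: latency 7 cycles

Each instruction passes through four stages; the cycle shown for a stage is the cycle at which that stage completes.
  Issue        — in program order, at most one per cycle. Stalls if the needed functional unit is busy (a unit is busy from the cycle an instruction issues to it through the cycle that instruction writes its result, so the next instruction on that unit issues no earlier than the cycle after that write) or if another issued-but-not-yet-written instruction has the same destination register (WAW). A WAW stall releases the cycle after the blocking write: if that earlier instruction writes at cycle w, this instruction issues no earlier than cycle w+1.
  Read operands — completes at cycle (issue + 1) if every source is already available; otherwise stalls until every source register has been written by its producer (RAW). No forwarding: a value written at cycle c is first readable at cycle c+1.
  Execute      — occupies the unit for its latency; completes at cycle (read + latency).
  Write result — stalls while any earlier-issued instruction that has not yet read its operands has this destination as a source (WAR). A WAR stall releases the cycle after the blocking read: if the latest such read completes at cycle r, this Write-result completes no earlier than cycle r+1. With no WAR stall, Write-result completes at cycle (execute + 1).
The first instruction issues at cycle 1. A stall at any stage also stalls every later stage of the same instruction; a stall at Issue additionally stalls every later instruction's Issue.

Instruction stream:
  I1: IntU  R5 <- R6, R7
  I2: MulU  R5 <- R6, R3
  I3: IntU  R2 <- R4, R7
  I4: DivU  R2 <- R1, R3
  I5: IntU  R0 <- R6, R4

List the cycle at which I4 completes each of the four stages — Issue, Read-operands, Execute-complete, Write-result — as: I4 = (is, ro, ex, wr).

I4 = (10, 11, 18, 19)

t=1  I1 dispatched to IntU
t=2  I1 operands ready
t=3  I1 complete
t=4  R5←I1
t=5  I2 dispatched to MulU
t=6  I2 operands ready · I3 dispatched to IntU
t=7  I3 operands ready
t=8  I3 complete
t=9  I2 complete · R2←I3
t=10  R5←I2 · I4 dispatched to DivU
t=11  I4 operands ready · I5 dispatched to IntU
t=12  I5 operands ready
t=13  I5 complete
t=14  R0←I5
t=18  I4 complete
t=19  R2←I4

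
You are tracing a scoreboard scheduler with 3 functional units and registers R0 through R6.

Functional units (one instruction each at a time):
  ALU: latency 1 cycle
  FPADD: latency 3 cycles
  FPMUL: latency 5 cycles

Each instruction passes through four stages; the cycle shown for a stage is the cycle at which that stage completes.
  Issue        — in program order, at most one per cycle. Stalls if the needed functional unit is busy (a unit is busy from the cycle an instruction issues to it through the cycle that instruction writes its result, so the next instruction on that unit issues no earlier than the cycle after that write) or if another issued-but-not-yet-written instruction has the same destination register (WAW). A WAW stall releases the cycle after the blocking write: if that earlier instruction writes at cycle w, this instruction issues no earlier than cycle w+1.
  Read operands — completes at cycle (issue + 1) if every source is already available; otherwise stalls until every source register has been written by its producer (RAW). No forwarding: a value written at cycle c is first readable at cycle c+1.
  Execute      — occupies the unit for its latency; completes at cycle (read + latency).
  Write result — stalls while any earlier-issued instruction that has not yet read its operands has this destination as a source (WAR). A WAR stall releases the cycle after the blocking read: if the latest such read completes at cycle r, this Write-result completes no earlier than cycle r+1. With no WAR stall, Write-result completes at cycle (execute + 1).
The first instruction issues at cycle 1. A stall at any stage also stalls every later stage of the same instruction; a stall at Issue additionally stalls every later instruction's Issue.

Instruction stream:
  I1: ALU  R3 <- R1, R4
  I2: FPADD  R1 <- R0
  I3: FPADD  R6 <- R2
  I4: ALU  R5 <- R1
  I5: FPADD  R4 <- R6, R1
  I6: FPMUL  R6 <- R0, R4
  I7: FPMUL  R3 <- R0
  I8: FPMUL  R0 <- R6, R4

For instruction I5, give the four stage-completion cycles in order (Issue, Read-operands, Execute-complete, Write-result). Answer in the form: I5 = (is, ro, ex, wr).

I5 = (14, 15, 18, 19)

[I1] 1/2/3/4
[I2] 2/3/6/7
[I3] 8/9/12/13  (struct: FPADD busy until I2 writes@7)
[I4] 9/10/11/12
[I5] 14/15/18/19  (struct: FPADD busy until I3 writes@13)
[I6] 15/20/25/26  (RAW R4: wait I5 write@19)
[I7] 27/28/33/34  (struct: FPMUL busy until I6 writes@26)
[I8] 35/36/41/42  (struct: FPMUL busy until I7 writes@34)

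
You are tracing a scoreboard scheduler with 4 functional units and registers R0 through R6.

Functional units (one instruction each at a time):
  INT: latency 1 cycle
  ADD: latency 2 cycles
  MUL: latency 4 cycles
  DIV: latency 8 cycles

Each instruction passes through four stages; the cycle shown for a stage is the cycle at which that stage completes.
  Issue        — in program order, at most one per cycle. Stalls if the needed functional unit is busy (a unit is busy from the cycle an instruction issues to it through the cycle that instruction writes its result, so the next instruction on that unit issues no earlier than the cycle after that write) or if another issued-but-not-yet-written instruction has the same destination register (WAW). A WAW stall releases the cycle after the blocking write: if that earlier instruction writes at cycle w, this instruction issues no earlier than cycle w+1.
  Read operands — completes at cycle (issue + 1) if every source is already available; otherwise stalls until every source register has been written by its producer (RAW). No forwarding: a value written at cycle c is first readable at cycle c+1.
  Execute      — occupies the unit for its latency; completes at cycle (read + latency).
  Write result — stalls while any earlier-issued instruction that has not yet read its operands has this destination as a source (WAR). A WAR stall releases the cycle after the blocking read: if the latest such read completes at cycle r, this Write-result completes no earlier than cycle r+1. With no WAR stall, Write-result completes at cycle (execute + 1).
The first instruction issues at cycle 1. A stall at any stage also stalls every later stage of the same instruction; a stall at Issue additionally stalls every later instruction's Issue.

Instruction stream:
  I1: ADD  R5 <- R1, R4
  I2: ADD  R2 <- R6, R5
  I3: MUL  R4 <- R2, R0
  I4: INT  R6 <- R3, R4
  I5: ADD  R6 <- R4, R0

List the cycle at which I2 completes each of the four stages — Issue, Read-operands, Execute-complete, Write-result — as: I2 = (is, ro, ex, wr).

I2 = (6, 7, 9, 10)

  I1 | 1 | 2 | 4 | 5
  I2 | 6 | 7 | 9 | 10   struct: ADD busy until I1 writes@5
  I3 | 7 | 11 | 15 | 16   RAW R2: wait I2 write@10
  I4 | 8 | 17 | 18 | 19   RAW R4: wait I3 write@16
  I5 | 20 | 21 | 23 | 24   WAW R6: wait I4 write@19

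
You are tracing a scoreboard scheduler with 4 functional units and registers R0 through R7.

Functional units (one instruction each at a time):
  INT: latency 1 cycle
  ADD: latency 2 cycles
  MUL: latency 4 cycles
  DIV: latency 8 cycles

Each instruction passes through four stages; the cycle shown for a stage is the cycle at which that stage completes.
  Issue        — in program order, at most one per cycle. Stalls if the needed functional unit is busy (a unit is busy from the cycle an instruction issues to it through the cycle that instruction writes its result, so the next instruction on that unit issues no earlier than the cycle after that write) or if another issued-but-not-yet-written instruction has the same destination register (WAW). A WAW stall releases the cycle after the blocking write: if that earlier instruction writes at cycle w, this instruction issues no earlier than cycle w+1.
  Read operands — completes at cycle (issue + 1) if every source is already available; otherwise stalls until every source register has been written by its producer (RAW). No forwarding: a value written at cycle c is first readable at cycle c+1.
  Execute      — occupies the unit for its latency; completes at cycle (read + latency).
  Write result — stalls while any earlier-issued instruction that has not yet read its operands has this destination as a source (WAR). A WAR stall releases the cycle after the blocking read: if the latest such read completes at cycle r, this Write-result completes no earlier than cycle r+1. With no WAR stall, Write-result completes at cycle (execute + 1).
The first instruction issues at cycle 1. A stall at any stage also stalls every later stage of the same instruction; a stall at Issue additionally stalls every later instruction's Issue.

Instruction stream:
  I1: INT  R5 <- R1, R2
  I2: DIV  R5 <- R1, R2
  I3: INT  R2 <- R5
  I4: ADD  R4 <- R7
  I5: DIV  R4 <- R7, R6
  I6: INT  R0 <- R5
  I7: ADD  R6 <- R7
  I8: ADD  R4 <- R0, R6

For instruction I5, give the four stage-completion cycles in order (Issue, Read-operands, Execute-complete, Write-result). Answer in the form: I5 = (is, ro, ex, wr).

I5 = (16, 17, 25, 26)

1) issue 1, read 2, done 3, write 4
2) issue 5, read 6, done 14, write 15  <WAW R5: wait I1 write@4>
3) issue 6, read 16, done 17, write 18  <RAW R5: wait I2 write@15>
4) issue 7, read 8, done 10, write 11
5) issue 16, read 17, done 25, write 26  <struct: DIV busy until I2 writes@15>
6) issue 19, read 20, done 21, write 22  <struct: INT busy until I3 writes@18>
7) issue 20, read 21, done 23, write 24
8) issue 27, read 28, done 30, write 31  <WAW R4: wait I5 write@26>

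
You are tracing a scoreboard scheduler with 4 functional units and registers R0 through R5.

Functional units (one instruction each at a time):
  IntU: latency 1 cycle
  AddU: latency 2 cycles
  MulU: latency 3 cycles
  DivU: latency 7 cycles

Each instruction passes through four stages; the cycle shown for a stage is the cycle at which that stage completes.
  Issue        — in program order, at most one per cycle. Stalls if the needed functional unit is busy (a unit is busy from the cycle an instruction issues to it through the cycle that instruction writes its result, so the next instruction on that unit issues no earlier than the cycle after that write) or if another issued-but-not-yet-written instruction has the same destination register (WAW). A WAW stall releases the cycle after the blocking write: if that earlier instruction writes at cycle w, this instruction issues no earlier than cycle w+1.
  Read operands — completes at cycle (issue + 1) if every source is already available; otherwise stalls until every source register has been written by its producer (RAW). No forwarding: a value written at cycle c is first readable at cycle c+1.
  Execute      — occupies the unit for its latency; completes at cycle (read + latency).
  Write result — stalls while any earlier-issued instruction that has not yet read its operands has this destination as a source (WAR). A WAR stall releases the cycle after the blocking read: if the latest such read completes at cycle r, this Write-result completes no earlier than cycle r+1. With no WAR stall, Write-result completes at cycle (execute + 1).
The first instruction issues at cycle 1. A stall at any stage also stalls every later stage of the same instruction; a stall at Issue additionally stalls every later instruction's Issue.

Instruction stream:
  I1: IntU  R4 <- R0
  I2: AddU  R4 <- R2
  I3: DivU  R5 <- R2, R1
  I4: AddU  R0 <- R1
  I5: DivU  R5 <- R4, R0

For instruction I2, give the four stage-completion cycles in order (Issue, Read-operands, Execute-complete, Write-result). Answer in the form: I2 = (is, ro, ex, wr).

c1: I1 dispatched to IntU
c2: I1 operands ready
c3: I1 complete
c4: R4←I1
c5: I2 dispatched to AddU
c6: I2 operands ready, I3 dispatched to DivU
c7: I3 operands ready
c8: I2 complete
c9: R4←I2
c10: I4 dispatched to AddU
c11: I4 operands ready
c13: I4 complete
c14: I3 complete, R0←I4
c15: R5←I3
c16: I5 dispatched to DivU
c17: I5 operands ready
c24: I5 complete
c25: R5←I5

I2 = (5, 6, 8, 9)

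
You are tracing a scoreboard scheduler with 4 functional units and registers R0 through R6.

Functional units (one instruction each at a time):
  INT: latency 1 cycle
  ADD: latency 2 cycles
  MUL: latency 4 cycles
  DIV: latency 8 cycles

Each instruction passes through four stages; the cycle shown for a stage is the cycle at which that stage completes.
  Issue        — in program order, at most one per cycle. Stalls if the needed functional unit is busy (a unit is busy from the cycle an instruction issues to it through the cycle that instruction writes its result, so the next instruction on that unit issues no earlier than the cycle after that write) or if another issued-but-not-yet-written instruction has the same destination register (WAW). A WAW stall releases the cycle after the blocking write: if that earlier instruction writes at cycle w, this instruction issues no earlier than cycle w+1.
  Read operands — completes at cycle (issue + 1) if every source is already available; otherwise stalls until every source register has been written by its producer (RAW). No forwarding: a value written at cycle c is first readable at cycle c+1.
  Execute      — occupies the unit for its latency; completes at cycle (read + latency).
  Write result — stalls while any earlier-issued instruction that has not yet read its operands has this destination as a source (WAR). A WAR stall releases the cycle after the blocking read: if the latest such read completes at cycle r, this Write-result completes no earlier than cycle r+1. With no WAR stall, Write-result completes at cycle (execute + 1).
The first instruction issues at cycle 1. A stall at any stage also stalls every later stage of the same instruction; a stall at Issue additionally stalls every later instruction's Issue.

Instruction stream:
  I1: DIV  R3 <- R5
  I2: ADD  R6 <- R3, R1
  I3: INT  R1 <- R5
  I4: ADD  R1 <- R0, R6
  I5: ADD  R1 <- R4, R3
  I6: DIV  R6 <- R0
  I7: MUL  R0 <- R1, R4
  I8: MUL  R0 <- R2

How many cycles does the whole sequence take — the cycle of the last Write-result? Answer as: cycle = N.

cycle = 38

[I1] 1/2/10/11
[I2] 2/12/14/15  (RAW R3: wait I1 write@11)
[I3] 3/4/5/13  (WAR R1: wait I2 read@12)
[I4] 16/17/19/20  (struct: ADD busy until I2 writes@15)
[I5] 21/22/24/25  (struct: ADD busy until I4 writes@20)
[I6] 22/23/31/32
[I7] 23/26/30/31  (RAW R1: wait I5 write@25)
[I8] 32/33/37/38  (struct: MUL busy until I7 writes@31)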